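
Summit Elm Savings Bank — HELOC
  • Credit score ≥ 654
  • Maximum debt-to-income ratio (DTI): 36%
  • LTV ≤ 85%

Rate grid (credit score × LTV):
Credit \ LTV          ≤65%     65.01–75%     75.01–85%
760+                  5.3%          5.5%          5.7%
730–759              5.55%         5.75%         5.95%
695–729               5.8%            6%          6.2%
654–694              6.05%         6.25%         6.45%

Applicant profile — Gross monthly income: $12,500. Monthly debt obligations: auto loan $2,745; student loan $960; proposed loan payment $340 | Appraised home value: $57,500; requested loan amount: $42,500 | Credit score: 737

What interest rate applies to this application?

Credit score 737 ≥ 654; Total monthly debts = (2,745 + 960 + 340) = 4,045. DTI = 4,045/12,500 = 32.4% ≤ 36%
Loan-to-value = 42,500/57,500 = 73.9% — pass (85% max)
Score 737 is in the 730–759 band; LTV 73.9% is in the 65.01–75% band → 5.75%.

5.75%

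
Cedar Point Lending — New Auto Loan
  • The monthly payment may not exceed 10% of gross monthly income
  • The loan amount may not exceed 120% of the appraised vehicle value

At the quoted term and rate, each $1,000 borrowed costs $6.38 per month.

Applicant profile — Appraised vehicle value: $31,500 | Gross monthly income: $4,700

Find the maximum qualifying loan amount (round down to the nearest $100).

Payment cap: 10% × $4,700 = $470/month.
At $6.38 per $1,000, that supports 470/6.38 × 1,000 ≈ $73,667 → $73,600.
LTV cap: 120% × $31,500 = $37,800 → $37,800.
Binding constraint: loan-to-value.

$37,800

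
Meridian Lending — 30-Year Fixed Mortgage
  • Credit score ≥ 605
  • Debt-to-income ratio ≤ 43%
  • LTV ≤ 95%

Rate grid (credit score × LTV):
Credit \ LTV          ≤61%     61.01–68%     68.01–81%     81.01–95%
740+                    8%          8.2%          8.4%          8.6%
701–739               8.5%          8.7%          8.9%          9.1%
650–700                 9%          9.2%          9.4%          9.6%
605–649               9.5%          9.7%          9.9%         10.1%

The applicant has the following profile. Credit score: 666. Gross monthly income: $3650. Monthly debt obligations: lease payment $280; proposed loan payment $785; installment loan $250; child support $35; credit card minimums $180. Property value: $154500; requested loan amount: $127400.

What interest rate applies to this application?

Credit score 666 ≥ 605; Total monthly debts = (280 + 785 + 250 + 35 + 180) = 1,530. DTI: 1,530 ÷ 3,650 = 41.9%, within the 43% cap
LTV: 127,400 ÷ 154,500 = 82.5%, within 95% cap
Credit 666 → row 650–700; LTV 82.5% → column 81.01–95%. Grid cell → 9.6%.

9.6%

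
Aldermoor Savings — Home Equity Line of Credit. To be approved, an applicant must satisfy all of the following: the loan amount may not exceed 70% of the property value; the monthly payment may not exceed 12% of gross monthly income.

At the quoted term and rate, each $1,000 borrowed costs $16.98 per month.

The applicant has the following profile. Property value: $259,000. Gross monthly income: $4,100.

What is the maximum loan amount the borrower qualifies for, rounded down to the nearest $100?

$28,900

Payment cap: 12% × $4,100 = $492/month.
At $16.98 per $1,000, that supports 492/16.98 × 1,000 ≈ $28,975 → $28,900.
LTV cap: 70% × $259,000 = $181,300 → $181,300.
Binding constraint: payment-to-income.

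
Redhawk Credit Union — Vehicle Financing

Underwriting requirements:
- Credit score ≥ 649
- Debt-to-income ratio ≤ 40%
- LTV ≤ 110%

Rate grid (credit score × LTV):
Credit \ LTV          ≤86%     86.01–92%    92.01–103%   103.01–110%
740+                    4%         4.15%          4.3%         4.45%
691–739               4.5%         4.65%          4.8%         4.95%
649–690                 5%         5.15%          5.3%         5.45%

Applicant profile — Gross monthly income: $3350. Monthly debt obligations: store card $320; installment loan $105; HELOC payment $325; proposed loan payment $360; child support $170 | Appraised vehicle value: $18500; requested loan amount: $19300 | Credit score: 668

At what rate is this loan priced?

5.45%

Credit score 668 ≥ 649; Total monthly debts = (320 + 105 + 325 + 360 + 170) = 1,280. DTI = 1,280/3,350 = 38.2% ≤ 40%
Loan-to-value = 19,300/18,500 = 104.3% — pass (110% max)
Credit 668 → row 649–690; LTV 104.3% → column 103.01–110%. Grid cell → 5.45%.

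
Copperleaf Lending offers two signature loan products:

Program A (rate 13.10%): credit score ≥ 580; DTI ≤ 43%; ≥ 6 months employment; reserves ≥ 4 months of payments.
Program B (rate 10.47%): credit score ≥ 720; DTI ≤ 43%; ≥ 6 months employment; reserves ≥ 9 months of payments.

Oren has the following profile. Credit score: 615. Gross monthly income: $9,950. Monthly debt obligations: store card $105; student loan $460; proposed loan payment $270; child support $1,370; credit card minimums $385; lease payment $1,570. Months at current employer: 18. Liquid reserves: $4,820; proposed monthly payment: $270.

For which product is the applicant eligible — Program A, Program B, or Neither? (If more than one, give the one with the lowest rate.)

Program A

Total debts = (105 + 460 + 270 + 1,370 + 385 + 1,570) = 4,160; DTI = 4,160/9,950 = 41.8%.
Reserves = 4,820/270 = 17.9 months.
Program A: score 615 ≥ 580; DTI 41.8% ≤ 43%; employment 18 ≥ 6 mo; reserves 17.9 ≥ 4 mo → qualifies.
Program B: score 615 < 720; DTI 41.8% ≤ 43%; employment 18 ≥ 6 mo; reserves 17.9 ≥ 9 mo → does not qualify.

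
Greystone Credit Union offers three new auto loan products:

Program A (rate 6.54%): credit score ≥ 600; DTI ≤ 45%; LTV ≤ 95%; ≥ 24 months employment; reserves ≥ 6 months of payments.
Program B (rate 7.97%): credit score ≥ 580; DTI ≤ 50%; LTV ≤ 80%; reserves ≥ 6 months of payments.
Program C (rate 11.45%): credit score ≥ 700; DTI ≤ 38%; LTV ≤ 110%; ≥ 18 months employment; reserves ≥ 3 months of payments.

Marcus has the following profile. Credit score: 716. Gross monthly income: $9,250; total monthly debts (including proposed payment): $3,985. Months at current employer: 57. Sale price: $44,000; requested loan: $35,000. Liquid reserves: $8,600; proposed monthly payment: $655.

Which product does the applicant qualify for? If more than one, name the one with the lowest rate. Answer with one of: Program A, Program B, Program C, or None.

Program A

DTI = 3,985/9,250 = 43.1%.
LTV = 35,000/44,000 = 79.5%.
Reserves = 8,600/655 = 13.1 months.
Program A: score 716 ≥ 600; DTI 43.1% ≤ 45%; LTV 79.5% ≤ 95%; employment 57 ≥ 24 mo; reserves 13.1 ≥ 6 mo → qualifies.
Program B: score 716 ≥ 580; DTI 43.1% ≤ 50%; LTV 79.5% ≤ 80%; reserves 13.1 ≥ 6 mo → qualifies.
Program C: score 716 ≥ 700; DTI 43.1% > 38%; LTV 79.5% ≤ 110%; employment 57 ≥ 18 mo; reserves 13.1 ≥ 3 mo → does not qualify.
Qualifying: Program A, Program B. Lowest rate is 6.54% → Program A.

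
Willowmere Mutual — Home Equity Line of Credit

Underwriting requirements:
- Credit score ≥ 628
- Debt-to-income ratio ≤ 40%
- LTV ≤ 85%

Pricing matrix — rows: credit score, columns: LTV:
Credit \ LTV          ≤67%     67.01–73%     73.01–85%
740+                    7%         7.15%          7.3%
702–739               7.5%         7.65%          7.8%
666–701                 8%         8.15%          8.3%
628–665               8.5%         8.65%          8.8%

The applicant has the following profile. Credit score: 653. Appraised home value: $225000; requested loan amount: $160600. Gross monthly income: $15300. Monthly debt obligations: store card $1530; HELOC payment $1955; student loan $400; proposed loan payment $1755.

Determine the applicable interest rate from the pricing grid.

8.65%

Credit score 653 ≥ 628; Total monthly debts = (1,530 + 1,955 + 400 + 1,755) = 5,640. Debt-to-income = 5,640/15,300 = 36.9% — meets 40% limit
Loan-to-value = 160,600/225,000 = 71.4% — pass (85% max)
Credit 653 → row 628–665; LTV 71.4% → column 67.01–73%. Grid cell → 8.65%.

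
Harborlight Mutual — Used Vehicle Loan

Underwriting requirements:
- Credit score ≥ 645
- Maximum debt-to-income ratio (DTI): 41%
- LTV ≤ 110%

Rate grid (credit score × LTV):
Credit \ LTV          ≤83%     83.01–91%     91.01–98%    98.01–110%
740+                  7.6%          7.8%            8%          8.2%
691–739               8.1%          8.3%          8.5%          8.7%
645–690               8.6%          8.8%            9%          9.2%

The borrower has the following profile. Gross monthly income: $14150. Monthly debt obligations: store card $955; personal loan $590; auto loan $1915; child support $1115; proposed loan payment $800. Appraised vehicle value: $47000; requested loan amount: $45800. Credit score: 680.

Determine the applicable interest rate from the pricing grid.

Credit score 680 ≥ 645; Total monthly debts = (955 + 590 + 1,915 + 1,115 + 800) = 5,375. DTI: 5,375 ÷ 14,150 = 38%, within the 41% cap
LTV: 45,800 ÷ 47,000 = 97.4%, within 110% cap
Row: 680 falls in 645–690. Column: 97.4% falls in 91.01–98%. Rate = 9%.

9%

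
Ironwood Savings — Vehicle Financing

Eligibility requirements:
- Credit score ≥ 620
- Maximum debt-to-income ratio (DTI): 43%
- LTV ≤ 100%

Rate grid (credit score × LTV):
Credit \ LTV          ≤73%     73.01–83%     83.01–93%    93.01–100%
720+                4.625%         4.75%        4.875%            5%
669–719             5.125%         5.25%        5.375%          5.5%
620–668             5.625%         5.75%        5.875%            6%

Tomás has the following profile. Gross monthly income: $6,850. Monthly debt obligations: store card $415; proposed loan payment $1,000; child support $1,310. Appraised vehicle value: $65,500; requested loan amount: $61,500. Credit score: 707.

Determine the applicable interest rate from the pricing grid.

Credit score 707 ≥ 620; Total monthly debts = (415 + 1,000 + 1,310) = 2,725. DTI: 2,725 ÷ 6,850 = 39.8%, within the 43% cap
LTV = 61,500/65,500 = 93.9% ≤ 100%
Row: 707 falls in 669–719. Column: 93.9% falls in 93.01–100%. Rate = 5.5%.

5.5%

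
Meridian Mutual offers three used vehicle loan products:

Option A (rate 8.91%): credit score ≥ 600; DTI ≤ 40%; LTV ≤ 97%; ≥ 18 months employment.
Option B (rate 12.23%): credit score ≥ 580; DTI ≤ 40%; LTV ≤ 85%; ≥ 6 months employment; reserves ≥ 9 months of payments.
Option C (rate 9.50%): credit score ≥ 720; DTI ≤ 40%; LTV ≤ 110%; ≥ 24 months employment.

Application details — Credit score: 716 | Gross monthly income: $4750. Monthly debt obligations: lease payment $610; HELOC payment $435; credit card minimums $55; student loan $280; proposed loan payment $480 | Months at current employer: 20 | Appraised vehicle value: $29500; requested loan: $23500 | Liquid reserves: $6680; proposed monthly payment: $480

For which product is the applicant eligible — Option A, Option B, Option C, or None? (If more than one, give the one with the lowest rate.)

Option A

Total debts = (610 + 435 + 55 + 280 + 480) = 1,860; DTI = 1,860/4,750 = 39.2%.
LTV = 23,500/29,500 = 79.7%.
Reserves = 6,680/480 = 13.9 months.
Option A: score 716 ≥ 600; DTI 39.2% ≤ 40%; LTV 79.7% ≤ 97%; employment 20 ≥ 18 mo → qualifies.
Option B: score 716 ≥ 580; DTI 39.2% ≤ 40%; LTV 79.7% ≤ 85%; employment 20 ≥ 6 mo; reserves 13.9 ≥ 9 mo → qualifies.
Option C: score 716 < 720; DTI 39.2% ≤ 40%; LTV 79.7% ≤ 110%; employment 20 < 24 mo → does not qualify.
Qualifying: Option A, Option B. Lowest rate is 8.91% → Option A.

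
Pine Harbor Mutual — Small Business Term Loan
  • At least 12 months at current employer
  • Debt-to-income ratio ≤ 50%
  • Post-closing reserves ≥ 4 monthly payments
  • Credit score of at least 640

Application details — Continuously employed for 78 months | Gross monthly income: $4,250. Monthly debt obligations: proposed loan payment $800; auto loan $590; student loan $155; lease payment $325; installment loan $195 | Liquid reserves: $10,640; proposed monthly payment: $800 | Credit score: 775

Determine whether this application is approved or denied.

Approved

Employment 78 ≥ 12 months
Total monthly debts = (800 + 590 + 155 + 325 + 195) = 2,065. DTI: 2,065 ÷ 4,250 = 48.6%, within the 50% cap
Reserves: 10,640 ÷ 800 = 13.3 months (meets 4-month minimum)
Credit score 775 ≥ 640 (meets)
All criteria satisfied.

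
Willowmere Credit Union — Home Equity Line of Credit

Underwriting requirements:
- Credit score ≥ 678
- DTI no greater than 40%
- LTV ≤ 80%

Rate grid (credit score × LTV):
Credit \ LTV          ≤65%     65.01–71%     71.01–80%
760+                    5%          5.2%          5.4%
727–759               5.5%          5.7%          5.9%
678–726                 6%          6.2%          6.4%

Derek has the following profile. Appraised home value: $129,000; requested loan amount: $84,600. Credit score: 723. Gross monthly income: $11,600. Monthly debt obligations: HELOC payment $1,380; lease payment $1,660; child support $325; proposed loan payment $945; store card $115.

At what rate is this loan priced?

6.2%

Credit score 723 ≥ 678; Total monthly debts = (1,380 + 1,660 + 325 + 945 + 115) = 4,425. DTI = 4,425/11,600 = 38.1% ≤ 40%
LTV = 84,600/129,000 = 65.6% ≤ 80%
Credit 723 → row 678–726; LTV 65.6% → column 65.01–71%. Grid cell → 6.2%.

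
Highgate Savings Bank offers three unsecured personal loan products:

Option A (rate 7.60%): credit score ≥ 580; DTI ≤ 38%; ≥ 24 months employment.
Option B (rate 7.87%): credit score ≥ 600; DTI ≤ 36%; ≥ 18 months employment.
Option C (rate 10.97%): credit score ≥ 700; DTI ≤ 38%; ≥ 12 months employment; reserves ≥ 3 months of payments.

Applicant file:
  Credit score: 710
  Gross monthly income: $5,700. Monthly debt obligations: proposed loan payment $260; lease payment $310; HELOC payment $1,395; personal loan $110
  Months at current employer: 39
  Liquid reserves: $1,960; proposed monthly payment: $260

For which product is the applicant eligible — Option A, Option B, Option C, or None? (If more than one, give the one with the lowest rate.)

Option A

Total debts = (260 + 310 + 1,395 + 110) = 2,075; DTI = 2,075/5,700 = 36.4%.
Reserves = 1,960/260 = 7.5 months.
Option A: score 710 ≥ 580; DTI 36.4% ≤ 38%; employment 39 ≥ 24 mo → qualifies.
Option B: score 710 ≥ 600; DTI 36.4% > 36%; employment 39 ≥ 18 mo → does not qualify.
Option C: score 710 ≥ 700; DTI 36.4% ≤ 38%; employment 39 ≥ 12 mo; reserves 7.5 ≥ 3 mo → qualifies.
Qualifying: Option A, Option C. Lowest rate is 7.60% → Option A.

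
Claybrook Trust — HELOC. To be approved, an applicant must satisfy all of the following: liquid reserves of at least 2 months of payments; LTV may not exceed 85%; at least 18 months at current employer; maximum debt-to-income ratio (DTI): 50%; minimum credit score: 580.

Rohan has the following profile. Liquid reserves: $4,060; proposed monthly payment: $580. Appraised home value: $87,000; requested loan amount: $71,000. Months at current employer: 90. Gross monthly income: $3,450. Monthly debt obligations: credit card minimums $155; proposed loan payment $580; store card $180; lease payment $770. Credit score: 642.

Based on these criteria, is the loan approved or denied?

Reserves = 4,060/580 = 7.0 months ≥ 2
Loan-to-value = 71,000/87,000 = 81.6% — pass (85% max)
Employment 90 ≥ 18 months
Total monthly debts = (155 + 580 + 180 + 770) = 1,685. DTI: 1,685 ÷ 3,450 = 48.8%, within the 50% cap
Credit score 642 ≥ 580 (meets)
All criteria satisfied.

Approved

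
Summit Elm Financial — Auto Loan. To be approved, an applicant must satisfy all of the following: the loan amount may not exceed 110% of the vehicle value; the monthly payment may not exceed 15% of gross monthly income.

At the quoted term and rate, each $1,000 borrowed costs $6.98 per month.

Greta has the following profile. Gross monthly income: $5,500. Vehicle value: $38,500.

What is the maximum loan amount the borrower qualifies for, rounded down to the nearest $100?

$42,300

Payment cap: 15% × $5,500 = $825/month.
At $6.98 per $1,000, that supports 825/6.98 × 1,000 ≈ $118,194 → $118,100.
LTV cap: 110% × $38,500 = $42,350 → $42,300.
Binding constraint: loan-to-value.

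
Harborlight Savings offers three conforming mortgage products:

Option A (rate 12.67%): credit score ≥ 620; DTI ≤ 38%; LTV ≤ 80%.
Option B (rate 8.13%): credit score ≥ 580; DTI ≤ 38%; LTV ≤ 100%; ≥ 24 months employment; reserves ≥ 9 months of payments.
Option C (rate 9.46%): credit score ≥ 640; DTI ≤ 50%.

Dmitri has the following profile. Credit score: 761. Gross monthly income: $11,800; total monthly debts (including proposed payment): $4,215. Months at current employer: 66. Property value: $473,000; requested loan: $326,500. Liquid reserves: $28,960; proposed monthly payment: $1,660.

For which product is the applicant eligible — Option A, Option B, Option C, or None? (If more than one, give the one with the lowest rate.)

DTI = 4,215/11,800 = 35.7%.
LTV = 326,500/473,000 = 69%.
Reserves = 28,960/1,660 = 17.4 months.
Option A: score 761 ≥ 620; DTI 35.7% ≤ 38%; LTV 69% ≤ 80% → qualifies.
Option B: score 761 ≥ 580; DTI 35.7% ≤ 38%; LTV 69% ≤ 100%; employment 66 ≥ 24 mo; reserves 17.4 ≥ 9 mo → qualifies.
Option C: score 761 ≥ 640; DTI 35.7% ≤ 50% → qualifies.
Qualifying: Option A, Option B, Option C. Lowest rate is 8.13% → Option B.

Option B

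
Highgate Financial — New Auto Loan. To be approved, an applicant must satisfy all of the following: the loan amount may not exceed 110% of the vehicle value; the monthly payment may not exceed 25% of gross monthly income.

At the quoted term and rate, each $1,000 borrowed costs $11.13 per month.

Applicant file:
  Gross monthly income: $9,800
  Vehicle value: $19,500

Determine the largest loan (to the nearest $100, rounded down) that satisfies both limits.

Payment cap: 25% × $9,800 = $2,450/month.
At $11.13 per $1,000, that supports 2,450/11.13 × 1,000 ≈ $220,125 → $220,100.
LTV cap: 110% × $19,500 = $21,450 → $21,400.
Binding constraint: loan-to-value.

$21,400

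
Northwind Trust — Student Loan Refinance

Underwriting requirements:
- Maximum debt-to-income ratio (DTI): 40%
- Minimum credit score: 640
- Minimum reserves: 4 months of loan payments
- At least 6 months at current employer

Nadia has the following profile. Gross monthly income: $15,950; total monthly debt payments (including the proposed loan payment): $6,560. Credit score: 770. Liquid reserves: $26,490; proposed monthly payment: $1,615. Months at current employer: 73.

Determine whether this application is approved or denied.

DTI = 6,560/15,950 = 41.1% > 40%
Credit score 770 ≥ 640 (meets)
Reserves = 26,490/1,615 = 16.4 months ≥ 4
Employment 73 ≥ 6 months
Fails on DTI.

Denied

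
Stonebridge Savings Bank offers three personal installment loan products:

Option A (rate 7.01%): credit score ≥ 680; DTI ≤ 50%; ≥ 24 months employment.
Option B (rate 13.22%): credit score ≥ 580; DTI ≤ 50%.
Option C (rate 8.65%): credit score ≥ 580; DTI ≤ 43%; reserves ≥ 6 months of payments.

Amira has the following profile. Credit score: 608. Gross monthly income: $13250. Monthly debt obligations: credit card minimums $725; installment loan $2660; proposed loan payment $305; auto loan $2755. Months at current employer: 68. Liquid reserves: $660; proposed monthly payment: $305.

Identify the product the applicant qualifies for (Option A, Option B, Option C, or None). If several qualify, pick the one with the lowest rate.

Option B

Total debts = (725 + 2,660 + 305 + 2,755) = 6,445; DTI = 6,445/13,250 = 48.6%.
Reserves = 660/305 = 2.2 months.
Option A: score 608 < 680; DTI 48.6% ≤ 50%; employment 68 ≥ 24 mo → does not qualify.
Option B: score 608 ≥ 580; DTI 48.6% ≤ 50% → qualifies.
Option C: score 608 ≥ 580; DTI 48.6% > 43%; reserves 2.2 < 6 mo → does not qualify.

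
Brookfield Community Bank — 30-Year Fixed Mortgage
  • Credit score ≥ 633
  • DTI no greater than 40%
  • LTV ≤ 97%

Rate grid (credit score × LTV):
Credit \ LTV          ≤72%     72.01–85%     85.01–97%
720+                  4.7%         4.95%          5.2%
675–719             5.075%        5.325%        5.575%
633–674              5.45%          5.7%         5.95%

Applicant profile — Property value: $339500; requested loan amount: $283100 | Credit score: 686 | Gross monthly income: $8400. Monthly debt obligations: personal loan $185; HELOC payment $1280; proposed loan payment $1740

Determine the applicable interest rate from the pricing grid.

Credit score 686 ≥ 633; Total monthly debts = (185 + 1,280 + 1,740) = 3,205. DTI: 3,205 ÷ 8,400 = 38.2%, within the 40% cap
Loan-to-value = 283,100/339,500 = 83.4% — pass (97% max)
Score 686 is in the 675–719 band; LTV 83.4% is in the 72.01–85% band → 5.325%.

5.325%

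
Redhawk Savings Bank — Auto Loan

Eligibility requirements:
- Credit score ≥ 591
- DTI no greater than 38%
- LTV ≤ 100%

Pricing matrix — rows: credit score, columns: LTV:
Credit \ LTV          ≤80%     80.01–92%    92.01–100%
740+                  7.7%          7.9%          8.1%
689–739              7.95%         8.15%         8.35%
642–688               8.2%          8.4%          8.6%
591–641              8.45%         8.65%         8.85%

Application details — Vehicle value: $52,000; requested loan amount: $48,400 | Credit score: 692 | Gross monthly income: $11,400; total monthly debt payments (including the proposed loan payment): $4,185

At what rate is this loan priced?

Credit score 692 ≥ 591; DTI = 4,185/11,400 = 36.7% ≤ 38%
LTV = 48,400/52,000 = 93.1% ≤ 100%
Row: 692 falls in 689–739. Column: 93.1% falls in 92.01–100%. Rate = 8.35%.

8.35%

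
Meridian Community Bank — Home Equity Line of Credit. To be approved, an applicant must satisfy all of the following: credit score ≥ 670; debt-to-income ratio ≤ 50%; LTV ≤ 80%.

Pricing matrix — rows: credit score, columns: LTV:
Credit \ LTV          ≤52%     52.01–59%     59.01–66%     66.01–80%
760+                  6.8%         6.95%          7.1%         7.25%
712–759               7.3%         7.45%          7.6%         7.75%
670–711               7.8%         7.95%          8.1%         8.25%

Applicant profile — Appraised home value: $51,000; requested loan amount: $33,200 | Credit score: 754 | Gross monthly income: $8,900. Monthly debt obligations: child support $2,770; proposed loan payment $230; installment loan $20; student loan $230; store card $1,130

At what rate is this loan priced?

Credit score 754 ≥ 670; Total monthly debts = (2,770 + 230 + 20 + 230 + 1,130) = 4,380. DTI = 4,380/8,900 = 49.2% ≤ 50%
LTV = 33,200/51,000 = 65.1% ≤ 80%
Score 754 is in the 712–759 band; LTV 65.1% is in the 59.01–66% band → 7.6%.

7.6%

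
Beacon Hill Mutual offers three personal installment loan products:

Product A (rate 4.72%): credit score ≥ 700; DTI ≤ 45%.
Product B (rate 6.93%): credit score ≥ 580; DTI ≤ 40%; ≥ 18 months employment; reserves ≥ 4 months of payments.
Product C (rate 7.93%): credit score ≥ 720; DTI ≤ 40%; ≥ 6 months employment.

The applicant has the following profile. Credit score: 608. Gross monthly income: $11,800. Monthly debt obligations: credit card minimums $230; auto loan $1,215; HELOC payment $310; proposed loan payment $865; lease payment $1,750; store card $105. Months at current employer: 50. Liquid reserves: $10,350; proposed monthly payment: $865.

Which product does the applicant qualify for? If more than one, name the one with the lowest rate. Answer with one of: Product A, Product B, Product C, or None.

Total debts = (230 + 1,215 + 310 + 865 + 1,750 + 105) = 4,475; DTI = 4,475/11,800 = 37.9%.
Reserves = 10,350/865 = 12.0 months.
Product A: score 608 < 700; DTI 37.9% ≤ 45% → does not qualify.
Product B: score 608 ≥ 580; DTI 37.9% ≤ 40%; employment 50 ≥ 18 mo; reserves 12.0 ≥ 4 mo → qualifies.
Product C: score 608 < 720; DTI 37.9% ≤ 40%; employment 50 ≥ 6 mo → does not qualify.

Product B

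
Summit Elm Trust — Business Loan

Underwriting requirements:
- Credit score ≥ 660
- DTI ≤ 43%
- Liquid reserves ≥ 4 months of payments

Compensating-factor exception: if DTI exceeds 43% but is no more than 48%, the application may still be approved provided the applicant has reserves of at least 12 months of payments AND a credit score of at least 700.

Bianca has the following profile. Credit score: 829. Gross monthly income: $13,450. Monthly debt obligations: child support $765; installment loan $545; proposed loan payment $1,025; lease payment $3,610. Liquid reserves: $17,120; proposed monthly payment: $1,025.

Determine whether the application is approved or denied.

Approved

Credit score 829 ≥ 660 (meets base)
Total debts = (765 + 545 + 1,025 + 3,610) = 5,945. DTI: 5,945 ÷ 13,450 = 44.2%, over the 43% base limit.
Liquid reserves cover 17,120/1,025 = 16.7 months — ≥ 4 required
DTI 44.2% is within the 43%–48% exception band; checking compensating factors.
Reserves 16.7 ≥ 12 months; credit score 829 ≥ 700.
Both compensating conditions met → exception applies.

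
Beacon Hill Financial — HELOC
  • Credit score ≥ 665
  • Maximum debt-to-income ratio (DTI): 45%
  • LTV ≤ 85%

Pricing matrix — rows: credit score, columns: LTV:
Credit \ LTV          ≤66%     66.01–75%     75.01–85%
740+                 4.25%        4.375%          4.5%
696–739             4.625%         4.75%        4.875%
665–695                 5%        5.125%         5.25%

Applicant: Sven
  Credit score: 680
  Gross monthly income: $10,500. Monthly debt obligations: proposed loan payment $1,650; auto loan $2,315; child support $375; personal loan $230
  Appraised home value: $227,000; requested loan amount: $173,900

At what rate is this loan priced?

Credit score 680 ≥ 665; Total monthly debts = (1,650 + 2,315 + 375 + 230) = 4,570. DTI: 4,570 ÷ 10,500 = 43.5%, within the 45% cap
Loan-to-value = 173,900/227,000 = 76.6% — pass (85% max)
Score 680 is in the 665–695 band; LTV 76.6% is in the 75.01–85% band → 5.25%.

5.25%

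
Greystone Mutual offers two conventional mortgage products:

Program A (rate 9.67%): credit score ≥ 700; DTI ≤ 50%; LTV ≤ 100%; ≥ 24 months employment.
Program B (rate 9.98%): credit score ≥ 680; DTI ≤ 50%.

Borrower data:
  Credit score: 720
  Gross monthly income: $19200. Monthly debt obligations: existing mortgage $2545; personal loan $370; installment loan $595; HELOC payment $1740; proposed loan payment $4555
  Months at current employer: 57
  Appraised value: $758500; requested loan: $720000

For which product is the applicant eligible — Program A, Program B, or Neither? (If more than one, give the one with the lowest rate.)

Neither

Total debts = (2,545 + 370 + 595 + 1,740 + 4,555) = 9,805; DTI = 9,805/19,200 = 51.1%.
LTV = 720,000/758,500 = 94.9%.
Program A: score 720 ≥ 700; DTI 51.1% > 50%; LTV 94.9% ≤ 100%; employment 57 ≥ 24 mo → does not qualify.
Program B: score 720 ≥ 680; DTI 51.1% > 50% → does not qualify.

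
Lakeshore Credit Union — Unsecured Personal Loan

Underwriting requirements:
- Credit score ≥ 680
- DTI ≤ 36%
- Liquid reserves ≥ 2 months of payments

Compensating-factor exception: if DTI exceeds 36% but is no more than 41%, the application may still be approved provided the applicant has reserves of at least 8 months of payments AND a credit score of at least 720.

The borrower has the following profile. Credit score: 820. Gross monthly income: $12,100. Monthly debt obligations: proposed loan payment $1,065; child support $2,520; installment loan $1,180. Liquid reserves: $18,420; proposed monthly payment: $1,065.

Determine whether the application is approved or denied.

Credit score 820 ≥ 680 (meets base)
Total debts = (1,065 + 2,520 + 1,180) = 4,765. DTI: 4,765 ÷ 12,100 = 39.4%, over the 36% base limit.
Reserves: 18,420 ÷ 1,065 = 17.3 months (meets 2-month minimum)
39.4% falls in the override range (36%–41%), so the compensating-factor test applies.
Reserves 17.3 ≥ 8 months; credit score 820 ≥ 720.
Both override conditions satisfied; DTI exception granted.

Approved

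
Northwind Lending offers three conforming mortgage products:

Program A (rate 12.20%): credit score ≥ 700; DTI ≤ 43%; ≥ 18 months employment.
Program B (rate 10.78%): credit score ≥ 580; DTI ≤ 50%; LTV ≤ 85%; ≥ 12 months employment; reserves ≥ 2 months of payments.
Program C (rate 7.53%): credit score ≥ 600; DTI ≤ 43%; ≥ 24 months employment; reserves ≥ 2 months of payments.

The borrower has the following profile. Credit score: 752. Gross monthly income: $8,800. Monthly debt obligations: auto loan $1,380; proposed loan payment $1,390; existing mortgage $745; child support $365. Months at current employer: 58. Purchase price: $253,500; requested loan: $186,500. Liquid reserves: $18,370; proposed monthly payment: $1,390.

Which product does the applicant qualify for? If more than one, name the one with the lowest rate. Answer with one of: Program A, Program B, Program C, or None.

Total debts = (1,380 + 1,390 + 745 + 365) = 3,880; DTI = 3,880/8,800 = 44.1%.
LTV = 186,500/253,500 = 73.6%.
Reserves = 18,370/1,390 = 13.2 months.
Program A: score 752 ≥ 700; DTI 44.1% > 43%; employment 58 ≥ 18 mo → does not qualify.
Program B: score 752 ≥ 580; DTI 44.1% ≤ 50%; LTV 73.6% ≤ 85%; employment 58 ≥ 12 mo; reserves 13.2 ≥ 2 mo → qualifies.
Program C: score 752 ≥ 600; DTI 44.1% > 43%; employment 58 ≥ 24 mo; reserves 13.2 ≥ 2 mo → does not qualify.

Program B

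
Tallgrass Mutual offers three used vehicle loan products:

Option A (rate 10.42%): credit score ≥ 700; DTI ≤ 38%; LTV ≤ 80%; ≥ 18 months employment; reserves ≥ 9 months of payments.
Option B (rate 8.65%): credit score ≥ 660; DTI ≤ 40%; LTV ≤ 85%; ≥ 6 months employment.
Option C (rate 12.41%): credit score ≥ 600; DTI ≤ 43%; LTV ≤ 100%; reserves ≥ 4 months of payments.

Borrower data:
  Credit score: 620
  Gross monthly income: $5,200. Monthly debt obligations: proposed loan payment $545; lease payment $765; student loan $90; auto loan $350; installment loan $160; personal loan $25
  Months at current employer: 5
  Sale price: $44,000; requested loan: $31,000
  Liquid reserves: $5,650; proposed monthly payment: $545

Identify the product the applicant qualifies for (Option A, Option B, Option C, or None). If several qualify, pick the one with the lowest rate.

Option C

Total debts = (545 + 765 + 90 + 350 + 160 + 25) = 1,935; DTI = 1,935/5,200 = 37.2%.
LTV = 31,000/44,000 = 70.5%.
Reserves = 5,650/545 = 10.4 months.
Option A: score 620 < 700; DTI 37.2% ≤ 38%; LTV 70.5% ≤ 80%; employment 5 < 18 mo; reserves 10.4 ≥ 9 mo → does not qualify.
Option B: score 620 < 660; DTI 37.2% ≤ 40%; LTV 70.5% ≤ 85%; employment 5 < 6 mo → does not qualify.
Option C: score 620 ≥ 600; DTI 37.2% ≤ 43%; LTV 70.5% ≤ 100%; reserves 10.4 ≥ 4 mo → qualifies.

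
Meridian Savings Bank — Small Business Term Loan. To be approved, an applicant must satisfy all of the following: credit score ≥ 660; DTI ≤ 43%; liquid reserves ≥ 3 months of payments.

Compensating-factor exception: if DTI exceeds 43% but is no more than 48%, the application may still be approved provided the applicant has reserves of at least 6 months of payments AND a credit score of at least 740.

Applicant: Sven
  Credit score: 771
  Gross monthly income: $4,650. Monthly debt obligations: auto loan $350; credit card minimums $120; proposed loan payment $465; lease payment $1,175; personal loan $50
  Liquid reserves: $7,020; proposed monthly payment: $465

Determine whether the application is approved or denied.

Credit score 771 ≥ 660 (meets base)
Total debts = (350 + 120 + 465 + 1,175 + 50) = 2,160. DTI = 2,160/4,650 = 46.5% > 43% — standard DTI limit exceeded.
Liquid reserves cover 7,020/465 = 15.1 months — ≥ 3 required
DTI 46.5% is within the 43%–48% exception band; checking compensating factors.
Reserves 15.1 ≥ 6 months; credit score 771 ≥ 740.
Both compensating conditions met → exception applies.

Approved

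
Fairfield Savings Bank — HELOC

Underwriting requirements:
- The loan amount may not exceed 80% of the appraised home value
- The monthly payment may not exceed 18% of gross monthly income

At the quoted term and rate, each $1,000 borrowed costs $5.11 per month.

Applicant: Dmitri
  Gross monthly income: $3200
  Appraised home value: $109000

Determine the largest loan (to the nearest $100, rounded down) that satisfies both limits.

Payment cap: 18% × $3,200 = $576/month.
At $5.11 per $1,000, that supports 576/5.11 × 1,000 ≈ $112,720 → $112,700.
LTV cap: 80% × $109,000 = $87,200 → $87,200.
Binding constraint: loan-to-value.

$87,200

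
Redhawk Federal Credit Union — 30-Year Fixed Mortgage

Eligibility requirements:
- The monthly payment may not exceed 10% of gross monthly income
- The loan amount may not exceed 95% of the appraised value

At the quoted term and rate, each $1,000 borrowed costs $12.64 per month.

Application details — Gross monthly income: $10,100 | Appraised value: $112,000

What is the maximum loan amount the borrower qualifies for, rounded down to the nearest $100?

$79,900

Payment cap: 10% × $10,100 = $1,010/month.
At $12.64 per $1,000, that supports 1,010/12.64 × 1,000 ≈ $79,905 → $79,900.
LTV cap: 95% × $112,000 = $106,400 → $106,400.
Binding constraint: payment-to-income.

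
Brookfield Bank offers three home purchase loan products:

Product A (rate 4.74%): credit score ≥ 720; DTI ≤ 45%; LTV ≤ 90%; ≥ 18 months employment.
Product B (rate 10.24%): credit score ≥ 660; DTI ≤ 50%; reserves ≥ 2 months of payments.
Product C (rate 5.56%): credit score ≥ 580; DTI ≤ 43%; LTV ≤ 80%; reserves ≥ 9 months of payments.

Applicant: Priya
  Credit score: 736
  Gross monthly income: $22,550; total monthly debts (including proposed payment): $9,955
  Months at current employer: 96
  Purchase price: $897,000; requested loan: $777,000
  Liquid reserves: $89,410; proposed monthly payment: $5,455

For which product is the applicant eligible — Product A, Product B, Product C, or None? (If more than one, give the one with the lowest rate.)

DTI = 9,955/22,550 = 44.1%.
LTV = 777,000/897,000 = 86.6%.
Reserves = 89,410/5,455 = 16.4 months.
Product A: score 736 ≥ 720; DTI 44.1% ≤ 45%; LTV 86.6% ≤ 90%; employment 96 ≥ 18 mo → qualifies.
Product B: score 736 ≥ 660; DTI 44.1% ≤ 50%; reserves 16.4 ≥ 2 mo → qualifies.
Product C: score 736 ≥ 580; DTI 44.1% > 43%; LTV 86.6% > 80%; reserves 16.4 ≥ 9 mo → does not qualify.
Qualifying: Product A, Product B. Lowest rate is 4.74% → Product A.

Product A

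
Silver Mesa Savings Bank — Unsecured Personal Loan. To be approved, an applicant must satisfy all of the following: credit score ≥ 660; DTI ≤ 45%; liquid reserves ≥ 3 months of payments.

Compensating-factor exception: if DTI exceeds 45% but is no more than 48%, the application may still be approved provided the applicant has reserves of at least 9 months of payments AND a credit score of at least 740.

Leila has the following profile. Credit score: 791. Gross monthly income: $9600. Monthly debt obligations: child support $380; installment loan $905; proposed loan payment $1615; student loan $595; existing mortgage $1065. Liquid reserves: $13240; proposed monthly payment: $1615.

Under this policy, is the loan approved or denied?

Denied

Credit score 791 ≥ 660 (meets base)
Total debts = (380 + 905 + 1,615 + 595 + 1,065) = 4,560. DTI: 4,560 ÷ 9,600 = 47.5%, over the 45% base limit.
Reserves: 13,240 ÷ 1,615 = 8.2 months (meets 3-month minimum)
DTI 47.5% is within the 45%–48% exception band; checking compensating factors.
Override check — reserves: 8.2 mo (short of 9); score: 791 (ok).
Override conditions not both satisfied; exception does not apply.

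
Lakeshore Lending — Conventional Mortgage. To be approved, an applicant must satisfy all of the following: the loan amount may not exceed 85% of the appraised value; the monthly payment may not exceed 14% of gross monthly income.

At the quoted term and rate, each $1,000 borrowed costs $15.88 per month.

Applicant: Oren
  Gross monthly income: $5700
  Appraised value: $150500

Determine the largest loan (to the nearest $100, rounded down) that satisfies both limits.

Payment cap: 14% × $5,700 = $798/month.
At $15.88 per $1,000, that supports 798/15.88 × 1,000 ≈ $50,251 → $50,200.
LTV cap: 85% × $150,500 = $127,925 → $127,900.
Binding constraint: payment-to-income.

$50,200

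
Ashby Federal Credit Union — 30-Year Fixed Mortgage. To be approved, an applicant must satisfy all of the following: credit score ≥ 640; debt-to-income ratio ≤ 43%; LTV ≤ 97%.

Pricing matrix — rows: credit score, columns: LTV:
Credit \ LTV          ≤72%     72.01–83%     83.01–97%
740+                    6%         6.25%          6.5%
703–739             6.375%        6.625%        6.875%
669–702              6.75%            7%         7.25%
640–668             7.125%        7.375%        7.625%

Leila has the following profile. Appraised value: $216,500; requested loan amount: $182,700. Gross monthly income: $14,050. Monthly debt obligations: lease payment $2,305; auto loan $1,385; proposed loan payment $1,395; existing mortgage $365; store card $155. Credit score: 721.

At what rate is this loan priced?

6.875%

Credit score 721 ≥ 640; Total monthly debts = (2,305 + 1,385 + 1,395 + 365 + 155) = 5,605. DTI = 5,605/14,050 = 39.9% ≤ 43%
LTV: 182,700 ÷ 216,500 = 84.4%, within 97% cap
Credit 721 → row 703–739; LTV 84.4% → column 83.01–97%. Grid cell → 6.875%.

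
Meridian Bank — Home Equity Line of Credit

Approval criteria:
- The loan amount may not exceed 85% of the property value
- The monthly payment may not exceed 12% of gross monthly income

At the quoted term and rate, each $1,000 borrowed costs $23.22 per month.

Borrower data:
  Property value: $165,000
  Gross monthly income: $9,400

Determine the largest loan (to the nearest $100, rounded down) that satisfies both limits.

Payment cap: 12% × $9,400 = $1,128/month.
At $23.22 per $1,000, that supports 1,128/23.22 × 1,000 ≈ $48,578 → $48,500.
LTV cap: 85% × $165,000 = $140,250 → $140,200.
Binding constraint: payment-to-income.

$48,500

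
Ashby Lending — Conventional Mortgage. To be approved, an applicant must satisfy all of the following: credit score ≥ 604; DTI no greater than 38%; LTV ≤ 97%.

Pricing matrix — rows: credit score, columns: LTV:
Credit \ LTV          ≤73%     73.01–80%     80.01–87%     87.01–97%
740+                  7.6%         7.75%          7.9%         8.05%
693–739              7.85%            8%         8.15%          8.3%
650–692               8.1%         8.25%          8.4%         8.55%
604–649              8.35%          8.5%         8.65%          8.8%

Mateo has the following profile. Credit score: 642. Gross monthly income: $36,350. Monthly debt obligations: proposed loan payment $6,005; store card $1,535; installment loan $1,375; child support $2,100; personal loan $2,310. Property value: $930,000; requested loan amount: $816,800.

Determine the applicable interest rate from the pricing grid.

Credit score 642 ≥ 604; Total monthly debts = (6,005 + 1,535 + 1,375 + 2,100 + 2,310) = 13,325. Debt-to-income = 13,325/36,350 = 36.7% — meets 38% limit
LTV = 816,800/930,000 = 87.8% ≤ 97%
Row: 642 falls in 604–649. Column: 87.8% falls in 87.01–97%. Rate = 8.8%.

8.8%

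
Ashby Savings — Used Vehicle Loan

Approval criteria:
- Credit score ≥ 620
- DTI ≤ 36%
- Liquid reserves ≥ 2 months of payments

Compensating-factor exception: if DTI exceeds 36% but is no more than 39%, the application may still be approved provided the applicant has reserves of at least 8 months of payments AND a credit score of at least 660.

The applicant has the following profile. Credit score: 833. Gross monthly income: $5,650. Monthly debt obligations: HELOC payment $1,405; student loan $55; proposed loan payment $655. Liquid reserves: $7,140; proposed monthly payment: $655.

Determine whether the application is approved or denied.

Credit score 833 ≥ 620 (meets base)
Total debts = (1,405 + 55 + 655) = 2,115. DTI = 2,115/5,650 = 37.4% > 36% — standard DTI limit exceeded.
Reserves = 7,140/655 = 10.9 months ≥ 2
37.4% falls in the override range (36%–39%), so the compensating-factor test applies.
Reserves 10.9 ≥ 8 months; credit score 833 ≥ 660.
Both compensating conditions met → exception applies.

Approved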